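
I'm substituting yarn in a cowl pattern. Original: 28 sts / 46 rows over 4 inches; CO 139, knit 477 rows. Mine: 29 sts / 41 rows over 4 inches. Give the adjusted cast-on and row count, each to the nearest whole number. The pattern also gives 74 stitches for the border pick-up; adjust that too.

Cast on 144 stitches; work 425 rows; border pick-up 77 stitches.

Stitches: 139 × 29/28 = 143.96 → 144.
Rows: 477 × 41/46 = 425.15 → 425.
border pick-up: 74 × 29/28 = 76.64 → 77.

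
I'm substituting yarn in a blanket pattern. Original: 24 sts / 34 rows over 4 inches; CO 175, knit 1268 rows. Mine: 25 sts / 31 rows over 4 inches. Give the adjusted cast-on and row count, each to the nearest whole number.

Cast on 182 stitches; work 1156 rows.

Stitches: 175 × 25/24 = 182.29 → 182.
Rows: 1268 × 31/34 = 1156.12 → 1156.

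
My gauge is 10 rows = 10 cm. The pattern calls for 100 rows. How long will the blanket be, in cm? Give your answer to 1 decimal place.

10 rows / 10 cm = 1 rows per cm.
100 / 1 = 100.00 cm.

100.0 cm.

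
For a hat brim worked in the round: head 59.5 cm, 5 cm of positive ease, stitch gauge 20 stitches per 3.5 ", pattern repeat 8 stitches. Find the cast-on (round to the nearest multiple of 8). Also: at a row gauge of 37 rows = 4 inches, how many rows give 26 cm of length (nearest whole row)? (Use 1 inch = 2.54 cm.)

Cast on 144 stitches; work 95 rows.

Finished = 59.5 + 5 = 64.5 cm.
64.5 cm × 1/2.54 = 25.39 inches.
20/3.5 = 5.714 sts per in; 25.39 × 5.714 = 145.11 sts.
Nearest multiple of 8 → 144.
26 cm = 10.24 inches; × 9.25 = 94.69 → 95 rows.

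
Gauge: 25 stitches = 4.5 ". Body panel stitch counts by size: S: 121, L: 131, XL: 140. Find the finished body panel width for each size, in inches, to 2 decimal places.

S 21.78 inches; L 23.58 inches; XL 25.20 inches.

25/4.5 = 5.556 sts per in.
S: 121 / 5.556 = 21.780 → 21.78 in.
L: 131 / 5.556 = 23.580 → 23.58 in.
XL: 140 / 5.556 = 25.200 → 25.20 in.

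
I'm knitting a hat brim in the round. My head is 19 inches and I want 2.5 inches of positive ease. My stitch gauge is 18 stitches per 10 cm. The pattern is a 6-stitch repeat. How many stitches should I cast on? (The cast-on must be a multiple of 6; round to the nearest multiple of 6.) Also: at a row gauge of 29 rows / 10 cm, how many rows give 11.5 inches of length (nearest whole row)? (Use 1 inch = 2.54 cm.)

Cast on 96 stitches; work 85 rows.

Finished = 19 + 2.5 = 21.5 inches.
21.5 inches × 2.54 = 54.61 cm.
18/10 = 1.8 sts per cm; 54.61 × 1.8 = 98.30 sts.
Nearest multiple of 6 → 96.
11.5 inches = 29.21 cm; × 2.9 = 84.71 → 85 rows.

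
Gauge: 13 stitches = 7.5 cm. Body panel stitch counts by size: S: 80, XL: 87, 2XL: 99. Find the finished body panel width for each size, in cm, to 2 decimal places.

S 46.15 cm; XL 50.19 cm; 2XL 57.12 cm.

13/7.5 = 1.733 sts per cm.
S: 80 / 1.733 = 46.154 → 46.15 cm.
XL: 87 / 1.733 = 50.192 → 50.19 cm.
2XL: 99 / 1.733 = 57.115 → 57.12 cm.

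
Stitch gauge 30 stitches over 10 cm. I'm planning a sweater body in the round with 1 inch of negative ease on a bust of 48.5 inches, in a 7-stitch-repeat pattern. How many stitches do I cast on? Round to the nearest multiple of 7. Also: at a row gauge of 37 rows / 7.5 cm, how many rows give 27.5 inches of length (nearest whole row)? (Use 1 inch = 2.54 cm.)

Cast on 364 stitches; work 345 rows.

Finished = 48.5 − 1 = 47.5 inches.
47.5 inches × 2.54 = 120.65 cm.
30/10 = 3 sts per cm; 120.65 × 3 = 361.95 sts.
Nearest multiple of 7 → 364.
27.5 inches = 69.85 cm; × 4.933 = 344.59 → 345 rows.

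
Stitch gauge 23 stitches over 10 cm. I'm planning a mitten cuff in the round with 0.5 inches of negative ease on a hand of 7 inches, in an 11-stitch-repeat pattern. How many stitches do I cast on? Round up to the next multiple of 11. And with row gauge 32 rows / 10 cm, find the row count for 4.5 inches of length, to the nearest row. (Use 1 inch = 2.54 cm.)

Cast on 44 stitches; work 37 rows.

Finished = 7 − 0.5 = 6.5 inches.
6.5 inches × 2.54 = 16.51 cm.
23/10 = 2.3 sts per cm; 16.51 × 2.3 = 37.97 sts.
Next multiple of 11 → 44.
4.5 inches = 11.43 cm; × 3.2 = 36.58 → 37 rows.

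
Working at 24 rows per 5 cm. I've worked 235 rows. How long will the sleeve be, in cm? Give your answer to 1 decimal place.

49.0 cm.

24 rows / 5 cm = 4.8 rows per cm.
235 / 4.8 = 48.96 cm.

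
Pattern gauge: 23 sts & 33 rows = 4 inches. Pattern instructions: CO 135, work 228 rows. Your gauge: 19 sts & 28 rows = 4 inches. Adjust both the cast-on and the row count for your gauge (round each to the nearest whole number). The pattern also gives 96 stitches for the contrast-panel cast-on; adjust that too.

Cast on 112 stitches; work 193 rows; contrast-panel cast-on 79 stitches.

Stitches: 135 × 19/23 = 111.52 → 112.
Rows: 228 × 28/33 = 193.45 → 193.
contrast-panel cast-on: 96 × 19/23 = 79.30 → 79.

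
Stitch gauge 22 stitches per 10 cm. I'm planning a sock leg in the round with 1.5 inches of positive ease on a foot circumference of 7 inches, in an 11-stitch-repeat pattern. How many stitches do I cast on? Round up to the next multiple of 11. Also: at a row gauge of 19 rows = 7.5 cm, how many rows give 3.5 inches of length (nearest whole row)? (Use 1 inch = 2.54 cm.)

Cast on 55 stitches; work 23 rows.

Finished = 7 + 1.5 = 8.5 inches.
8.5 inches × 2.54 = 21.59 cm.
22/10 = 2.2 sts per cm; 21.59 × 2.2 = 47.50 sts.
Next multiple of 11 → 55.
3.5 inches = 8.89 cm; × 2.533 = 22.52 → 23 rows.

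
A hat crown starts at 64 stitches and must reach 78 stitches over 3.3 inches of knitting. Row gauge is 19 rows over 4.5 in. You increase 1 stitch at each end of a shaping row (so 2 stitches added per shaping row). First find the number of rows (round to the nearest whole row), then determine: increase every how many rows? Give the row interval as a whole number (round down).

Rows = 3.3 × 4.222 = 13.9 → 14 rows.
Stitches to add: 14 → 7 shaping rows (at 2 st each).
14 / 7 = 2.00 → every 2 rows.

Increase every 2nd row.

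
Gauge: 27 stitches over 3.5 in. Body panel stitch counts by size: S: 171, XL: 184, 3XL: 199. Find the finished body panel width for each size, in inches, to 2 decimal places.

27/3.5 = 7.714 sts per in.
S: 171 / 7.714 = 22.167 → 22.17 in.
XL: 184 / 7.714 = 23.852 → 23.85 in.
3XL: 199 / 7.714 = 25.796 → 25.80 in.

S 22.17 inches; XL 23.85 inches; 3XL 25.80 inches.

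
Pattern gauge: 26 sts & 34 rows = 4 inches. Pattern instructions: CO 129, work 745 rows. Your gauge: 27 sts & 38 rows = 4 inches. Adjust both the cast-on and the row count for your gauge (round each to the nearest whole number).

Stitches: 129 × 27/26 = 133.96 → 134.
Rows: 745 × 38/34 = 832.65 → 833.

Cast on 134 stitches; work 833 rows.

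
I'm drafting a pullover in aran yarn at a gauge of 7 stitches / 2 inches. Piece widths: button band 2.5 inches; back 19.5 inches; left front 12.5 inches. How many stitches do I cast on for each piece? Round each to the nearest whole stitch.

button band 9; back 68; left front 44.

Rate = 7/2 = 3.5 sts per in.
button band: 2.5 × 3.5 = 8.75 → 9.
back: 19.5 × 3.5 = 68.25 → 68.
left front: 12.5 × 3.5 = 43.75 → 44.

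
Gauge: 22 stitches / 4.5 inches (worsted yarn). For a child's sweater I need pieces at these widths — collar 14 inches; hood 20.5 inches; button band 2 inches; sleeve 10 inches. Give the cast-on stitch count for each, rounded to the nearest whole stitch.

collar 68; hood 100; button band 10; sleeve 49.

Rate = 22/4.5 = 4.889 sts per in.
collar: 14 × 4.889 = 68.44 → 68.
hood: 20.5 × 4.889 = 100.22 → 100.
button band: 2 × 4.889 = 9.78 → 10.
sleeve: 10 × 4.889 = 48.89 → 49.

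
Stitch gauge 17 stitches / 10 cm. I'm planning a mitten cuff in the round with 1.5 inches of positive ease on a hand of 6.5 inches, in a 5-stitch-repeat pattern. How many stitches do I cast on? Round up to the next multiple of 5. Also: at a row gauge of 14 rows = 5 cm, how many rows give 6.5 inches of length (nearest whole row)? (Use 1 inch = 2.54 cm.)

Finished = 6.5 + 1.5 = 8 inches.
8 inches × 2.54 = 20.32 cm.
17/10 = 1.7 sts per cm; 20.32 × 1.7 = 34.54 sts.
Next multiple of 5 → 35.
6.5 inches = 16.51 cm; × 2.8 = 46.23 → 46 rows.

Cast on 35 stitches; work 46 rows.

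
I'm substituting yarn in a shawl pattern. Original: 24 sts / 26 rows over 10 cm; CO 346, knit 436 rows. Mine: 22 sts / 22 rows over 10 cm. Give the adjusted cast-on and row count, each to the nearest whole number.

Stitches: 346 × 22/24 = 317.17 → 317.
Rows: 436 × 22/26 = 368.92 → 369.

Cast on 317 stitches; work 369 rows.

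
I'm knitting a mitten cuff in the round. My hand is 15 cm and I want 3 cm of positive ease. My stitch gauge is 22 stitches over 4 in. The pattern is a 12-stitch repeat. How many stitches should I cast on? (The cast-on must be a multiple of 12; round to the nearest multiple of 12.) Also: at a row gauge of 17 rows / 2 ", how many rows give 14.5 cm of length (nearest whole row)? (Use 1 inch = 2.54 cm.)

Cast on 36 stitches; work 49 rows.

Finished = 15 + 3 = 18 cm.
18 cm × 1/2.54 = 7.09 inches.
22/4 = 5.5 sts per in; 7.09 × 5.5 = 38.98 sts.
Nearest multiple of 12 → 36.
14.5 cm = 5.71 inches; × 8.5 = 48.52 → 49 rows.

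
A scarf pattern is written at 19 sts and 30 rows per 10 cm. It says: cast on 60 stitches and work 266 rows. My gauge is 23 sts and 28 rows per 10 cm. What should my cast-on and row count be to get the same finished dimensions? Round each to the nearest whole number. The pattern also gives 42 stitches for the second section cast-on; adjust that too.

Stitches: 60 × 23/19 = 72.63 → 73.
Rows: 266 × 28/30 = 248.27 → 248.
second section cast-on: 42 × 23/19 = 50.84 → 51.

Cast on 73 stitches; work 248 rows; second section cast-on 51 stitches.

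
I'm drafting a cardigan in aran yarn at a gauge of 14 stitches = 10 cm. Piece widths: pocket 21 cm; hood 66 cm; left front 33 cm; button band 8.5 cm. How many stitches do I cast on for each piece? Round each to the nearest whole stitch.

pocket 29; hood 92; left front 46; button band 12.

Rate = 14/10 = 1.4 sts per cm.
pocket: 21 × 1.4 = 29.40 → 29.
hood: 66 × 1.4 = 92.40 → 92.
left front: 33 × 1.4 = 46.20 → 46.
button band: 8.5 × 1.4 = 11.90 → 12.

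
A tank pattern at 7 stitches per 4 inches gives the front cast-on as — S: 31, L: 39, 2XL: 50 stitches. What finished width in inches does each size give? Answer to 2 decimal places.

7/4 = 1.75 sts per in.
S: 31 / 1.75 = 17.714 → 17.71 in.
L: 39 / 1.75 = 22.286 → 22.29 in.
2XL: 50 / 1.75 = 28.571 → 28.57 in.

S 17.71 inches; L 22.29 inches; 2XL 28.57 inches.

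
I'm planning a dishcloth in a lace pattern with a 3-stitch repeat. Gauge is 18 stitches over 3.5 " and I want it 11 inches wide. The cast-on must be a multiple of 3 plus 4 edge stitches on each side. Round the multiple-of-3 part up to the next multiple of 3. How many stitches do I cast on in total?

59 stitches.

18 / 3.5 = 5.143 sts per inch.
11 × 5.143 = 56.57 sts.
Less 8 edge sts → 48.57 for the repeat.
Next multiple of 3: 51.
Add back 8 edge sts → 59.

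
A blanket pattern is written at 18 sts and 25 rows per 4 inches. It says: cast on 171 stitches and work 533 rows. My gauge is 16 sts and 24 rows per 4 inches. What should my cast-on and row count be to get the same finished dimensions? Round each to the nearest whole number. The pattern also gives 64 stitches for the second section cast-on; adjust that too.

Cast on 152 stitches; work 512 rows; second section cast-on 57 stitches.

Stitches: 171 × 16/18 = 152.00 → 152.
Rows: 533 × 24/25 = 511.68 → 512.
second section cast-on: 64 × 16/18 = 56.89 → 57.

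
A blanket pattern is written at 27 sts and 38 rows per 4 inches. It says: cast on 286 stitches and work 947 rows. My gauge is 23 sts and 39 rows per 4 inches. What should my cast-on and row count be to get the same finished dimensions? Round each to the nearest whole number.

Cast on 244 stitches; work 972 rows.

Stitches: 286 × 23/27 = 243.63 → 244.
Rows: 947 × 39/38 = 971.92 → 972.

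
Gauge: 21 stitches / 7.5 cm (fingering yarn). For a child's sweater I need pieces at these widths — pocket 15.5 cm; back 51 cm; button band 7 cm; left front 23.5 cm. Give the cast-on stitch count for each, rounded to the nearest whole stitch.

Rate = 21/7.5 = 2.8 sts per cm.
pocket: 15.5 × 2.8 = 43.40 → 43.
back: 51 × 2.8 = 142.80 → 143.
button band: 7 × 2.8 = 19.60 → 20.
left front: 23.5 × 2.8 = 65.80 → 66.

pocket 43; back 143; button band 20; left front 66.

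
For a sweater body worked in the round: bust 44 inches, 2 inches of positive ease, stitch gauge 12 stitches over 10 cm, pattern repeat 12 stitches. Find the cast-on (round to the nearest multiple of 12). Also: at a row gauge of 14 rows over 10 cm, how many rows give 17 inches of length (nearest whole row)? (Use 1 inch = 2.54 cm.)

Finished = 44 + 2 = 46 inches.
46 inches × 2.54 = 116.84 cm.
12/10 = 1.2 sts per cm; 116.84 × 1.2 = 140.21 sts.
Nearest multiple of 12 → 144.
17 inches = 43.18 cm; × 1.4 = 60.45 → 60 rows.

Cast on 144 stitches; work 60 rows.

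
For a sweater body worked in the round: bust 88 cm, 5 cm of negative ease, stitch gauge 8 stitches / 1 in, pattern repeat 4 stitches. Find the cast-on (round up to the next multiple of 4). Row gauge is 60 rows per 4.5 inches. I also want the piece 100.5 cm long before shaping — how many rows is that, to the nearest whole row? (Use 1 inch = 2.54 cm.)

Finished = 88 − 5 = 83 cm.
83 cm × 1/2.54 = 32.68 inches.
8/1 = 8 sts per in; 32.68 × 8 = 261.42 sts.
Next multiple of 4 → 264.
100.5 cm = 39.57 inches; × 13.333 = 527.56 → 528 rows.

Cast on 264 stitches; work 528 rows.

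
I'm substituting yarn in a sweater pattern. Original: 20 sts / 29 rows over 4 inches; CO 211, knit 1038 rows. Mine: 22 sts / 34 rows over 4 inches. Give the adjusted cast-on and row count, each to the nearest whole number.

Stitches: 211 × 22/20 = 232.10 → 232.
Rows: 1038 × 34/29 = 1216.97 → 1217.

Cast on 232 stitches; work 1217 rows.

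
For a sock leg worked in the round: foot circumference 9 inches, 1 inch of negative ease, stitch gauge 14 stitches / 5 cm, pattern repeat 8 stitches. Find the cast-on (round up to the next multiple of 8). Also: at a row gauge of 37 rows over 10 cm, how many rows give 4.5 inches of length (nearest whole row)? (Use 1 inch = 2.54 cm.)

Cast on 64 stitches; work 42 rows.

Finished = 9 − 1 = 8 inches.
8 inches × 2.54 = 20.32 cm.
14/5 = 2.8 sts per cm; 20.32 × 2.8 = 56.90 sts.
Next multiple of 8 → 64.
4.5 inches = 11.43 cm; × 3.7 = 42.29 → 42 rows.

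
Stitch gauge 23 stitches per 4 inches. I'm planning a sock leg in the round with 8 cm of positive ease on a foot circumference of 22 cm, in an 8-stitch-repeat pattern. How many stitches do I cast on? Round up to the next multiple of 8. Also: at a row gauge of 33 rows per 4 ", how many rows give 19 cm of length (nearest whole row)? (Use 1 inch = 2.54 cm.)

Cast on 72 stitches; work 62 rows.

Finished = 22 + 8 = 30 cm.
30 cm × 1/2.54 = 11.81 inches.
23/4 = 5.75 sts per in; 11.81 × 5.75 = 67.91 sts.
Next multiple of 8 → 72.
19 cm = 7.48 inches; × 8.25 = 61.71 → 62 rows.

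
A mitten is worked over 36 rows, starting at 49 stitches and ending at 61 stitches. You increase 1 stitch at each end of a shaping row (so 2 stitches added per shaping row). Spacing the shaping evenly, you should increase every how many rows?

Increase every 6th row.

Stitches to add: |61 − 49| = 12.
Shaping rows needed: 12 / 2 = 6.
36 rows / 6 = every 6 rows.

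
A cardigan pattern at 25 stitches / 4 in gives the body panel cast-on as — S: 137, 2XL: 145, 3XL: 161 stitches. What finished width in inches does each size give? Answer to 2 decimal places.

S 21.92 inches; 2XL 23.20 inches; 3XL 25.76 inches.

25/4 = 6.25 sts per in.
S: 137 / 6.25 = 21.920 → 21.92 in.
2XL: 145 / 6.25 = 23.200 → 23.20 in.
3XL: 161 / 6.25 = 25.760 → 25.76 in.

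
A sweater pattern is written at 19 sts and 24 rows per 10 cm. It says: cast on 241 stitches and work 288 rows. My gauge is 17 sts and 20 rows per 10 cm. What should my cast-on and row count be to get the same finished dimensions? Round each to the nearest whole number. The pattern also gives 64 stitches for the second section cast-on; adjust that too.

Cast on 216 stitches; work 240 rows; second section cast-on 57 stitches.

Stitches: 241 × 17/19 = 215.63 → 216.
Rows: 288 × 20/24 = 240.00 → 240.
second section cast-on: 64 × 17/19 = 57.26 → 57.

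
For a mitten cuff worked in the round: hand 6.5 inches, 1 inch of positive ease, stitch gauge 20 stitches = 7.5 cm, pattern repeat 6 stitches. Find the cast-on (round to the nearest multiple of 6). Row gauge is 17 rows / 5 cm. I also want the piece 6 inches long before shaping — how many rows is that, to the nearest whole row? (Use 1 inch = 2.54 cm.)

Cast on 48 stitches; work 52 rows.

Finished = 6.5 + 1 = 7.5 inches.
7.5 inches × 2.54 = 19.05 cm.
20/7.5 = 2.667 sts per cm; 19.05 × 2.667 = 50.80 sts.
Nearest multiple of 6 → 48.
6 inches = 15.24 cm; × 3.4 = 51.82 → 52 rows.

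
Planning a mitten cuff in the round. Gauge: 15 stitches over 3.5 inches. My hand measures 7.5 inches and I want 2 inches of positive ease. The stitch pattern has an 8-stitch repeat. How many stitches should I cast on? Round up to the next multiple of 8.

Cast on 48 stitches.

Finished = 7.5 + 2 = 9.5 inches.
15 / 3.5 = 4.286 sts/in.
9.5 × 4.286 = 40.71 sts.
Next multiple of 8: 48.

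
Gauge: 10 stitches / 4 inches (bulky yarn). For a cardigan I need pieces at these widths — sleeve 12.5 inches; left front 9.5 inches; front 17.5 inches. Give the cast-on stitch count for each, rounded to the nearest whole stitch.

Rate = 10/4 = 2.5 sts per in.
sleeve: 12.5 × 2.5 = 31.25 → 31.
left front: 9.5 × 2.5 = 23.75 → 24.
front: 17.5 × 2.5 = 43.75 → 44.

sleeve 31; left front 24; front 44.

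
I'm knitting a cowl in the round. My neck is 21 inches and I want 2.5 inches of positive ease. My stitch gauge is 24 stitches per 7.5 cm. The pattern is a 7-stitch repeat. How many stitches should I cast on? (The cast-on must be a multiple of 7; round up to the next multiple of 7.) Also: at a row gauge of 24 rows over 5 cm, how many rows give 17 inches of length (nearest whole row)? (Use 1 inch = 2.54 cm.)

Cast on 196 stitches; work 207 rows.

Finished = 21 + 2.5 = 23.5 inches.
23.5 inches × 2.54 = 59.69 cm.
24/7.5 = 3.2 sts per cm; 59.69 × 3.2 = 191.01 sts.
Next multiple of 7 → 196.
17 inches = 43.18 cm; × 4.8 = 207.26 → 207 rows.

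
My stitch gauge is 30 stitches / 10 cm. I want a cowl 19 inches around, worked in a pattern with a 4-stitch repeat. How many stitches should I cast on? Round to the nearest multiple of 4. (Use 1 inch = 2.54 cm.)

CO 144 sts.

19 in = 19 × 2.54 = 48.26 cm.
30 / 10 = 3 sts/cm.
48.26 × 3 = 144.78 sts.
→ 144.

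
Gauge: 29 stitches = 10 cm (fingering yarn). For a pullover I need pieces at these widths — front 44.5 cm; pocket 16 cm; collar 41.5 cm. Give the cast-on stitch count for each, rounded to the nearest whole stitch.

Rate = 29/10 = 2.9 sts per cm.
front: 44.5 × 2.9 = 129.05 → 129.
pocket: 16 × 2.9 = 46.40 → 46.
collar: 41.5 × 2.9 = 120.35 → 120.

front 129; pocket 46; collar 120.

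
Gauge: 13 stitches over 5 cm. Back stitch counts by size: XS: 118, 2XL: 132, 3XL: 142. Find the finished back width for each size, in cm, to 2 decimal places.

13/5 = 2.6 sts per cm.
XS: 118 / 2.6 = 45.385 → 45.38 cm.
2XL: 132 / 2.6 = 50.769 → 50.77 cm.
3XL: 142 / 2.6 = 54.615 → 54.62 cm.

XS 45.38 cm; 2XL 50.77 cm; 3XL 54.62 cm.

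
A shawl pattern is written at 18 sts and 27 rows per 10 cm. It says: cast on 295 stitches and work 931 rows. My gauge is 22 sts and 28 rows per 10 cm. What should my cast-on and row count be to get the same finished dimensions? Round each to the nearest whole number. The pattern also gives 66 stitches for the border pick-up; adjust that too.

Stitches: 295 × 22/18 = 360.56 → 361.
Rows: 931 × 28/27 = 965.48 → 965.
border pick-up: 66 × 22/18 = 80.67 → 81.

Cast on 361 stitches; work 965 rows; border pick-up 81 stitches.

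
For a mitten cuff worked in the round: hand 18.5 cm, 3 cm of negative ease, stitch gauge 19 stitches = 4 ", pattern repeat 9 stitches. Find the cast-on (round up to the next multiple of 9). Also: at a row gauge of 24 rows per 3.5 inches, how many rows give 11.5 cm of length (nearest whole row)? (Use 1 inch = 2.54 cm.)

Finished = 18.5 − 3 = 15.5 cm.
15.5 cm × 1/2.54 = 6.10 inches.
19/4 = 4.75 sts per in; 6.10 × 4.75 = 28.99 sts.
Next multiple of 9 → 36.
11.5 cm = 4.53 inches; × 6.857 = 31.05 → 31 rows.

Cast on 36 stitches; work 31 rows.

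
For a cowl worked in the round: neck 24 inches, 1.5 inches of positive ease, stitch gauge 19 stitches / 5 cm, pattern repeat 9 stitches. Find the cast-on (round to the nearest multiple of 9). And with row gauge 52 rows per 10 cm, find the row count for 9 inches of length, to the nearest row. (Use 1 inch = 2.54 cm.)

Cast on 243 stitches; work 119 rows.

Finished = 24 + 1.5 = 25.5 inches.
25.5 inches × 2.54 = 64.77 cm.
19/5 = 3.8 sts per cm; 64.77 × 3.8 = 246.13 sts.
Nearest multiple of 9 → 243.
9 inches = 22.86 cm; × 5.2 = 118.87 → 119 rows.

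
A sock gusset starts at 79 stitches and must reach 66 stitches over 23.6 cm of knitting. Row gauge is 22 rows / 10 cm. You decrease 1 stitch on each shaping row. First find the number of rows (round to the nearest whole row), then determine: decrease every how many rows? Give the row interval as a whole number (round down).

Rows = 23.6 × 2.2 = 51.9 → 52 rows.
Stitches to remove: 13 → 13 shaping rows (at 1 st each).
52 / 13 = 4.00 → every 4 rows.

Decrease every 4th row.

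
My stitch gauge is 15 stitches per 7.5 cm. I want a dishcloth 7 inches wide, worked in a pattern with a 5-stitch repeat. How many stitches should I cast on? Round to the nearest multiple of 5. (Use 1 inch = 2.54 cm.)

Cast on 35 stitches.

7 in = 7 × 2.54 = 17.78 cm.
15 / 7.5 = 2 sts/cm.
17.78 × 2 = 35.56 sts.
→ 35.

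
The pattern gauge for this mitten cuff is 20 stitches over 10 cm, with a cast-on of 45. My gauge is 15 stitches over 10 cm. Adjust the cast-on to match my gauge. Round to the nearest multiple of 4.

CO 32 sts.

Scale factor = 15 / 20 = 0.750.
45 × 15 / 20 = 33.75 sts.
→ 32 sts.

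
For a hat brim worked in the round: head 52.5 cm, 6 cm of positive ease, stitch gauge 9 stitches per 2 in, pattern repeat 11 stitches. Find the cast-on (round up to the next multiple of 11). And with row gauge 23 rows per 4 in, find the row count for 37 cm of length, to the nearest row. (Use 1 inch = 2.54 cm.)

Cast on 110 stitches; work 84 rows.

Finished = 52.5 + 6 = 58.5 cm.
58.5 cm × 1/2.54 = 23.03 inches.
9/2 = 4.5 sts per in; 23.03 × 4.5 = 103.64 sts.
Next multiple of 11 → 110.
37 cm = 14.57 inches; × 5.75 = 83.76 → 84 rows.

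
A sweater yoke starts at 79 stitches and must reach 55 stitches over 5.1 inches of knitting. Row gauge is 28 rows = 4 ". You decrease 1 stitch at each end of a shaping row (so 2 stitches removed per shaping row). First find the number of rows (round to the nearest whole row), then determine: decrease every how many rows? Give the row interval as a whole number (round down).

Decrease every 3rd row.

Rows = 5.1 × 7 = 35.7 → 36 rows.
Stitches to remove: 24 → 12 shaping rows (at 2 st each).
36 / 12 = 3.00 → every 3 rows.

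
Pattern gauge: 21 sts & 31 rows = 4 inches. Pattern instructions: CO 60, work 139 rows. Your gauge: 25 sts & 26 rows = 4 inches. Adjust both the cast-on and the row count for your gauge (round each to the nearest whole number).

Cast on 71 stitches; work 117 rows.

Stitches: 60 × 25/21 = 71.43 → 71.
Rows: 139 × 26/31 = 116.58 → 117.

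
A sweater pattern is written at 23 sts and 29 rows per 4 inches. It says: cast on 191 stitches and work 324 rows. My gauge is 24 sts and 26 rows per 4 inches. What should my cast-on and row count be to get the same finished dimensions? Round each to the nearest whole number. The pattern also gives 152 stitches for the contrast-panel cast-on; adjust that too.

Stitches: 191 × 24/23 = 199.30 → 199.
Rows: 324 × 26/29 = 290.48 → 290.
contrast-panel cast-on: 152 × 24/23 = 158.61 → 159.

Cast on 199 stitches; work 290 rows; contrast-panel cast-on 159 stitches.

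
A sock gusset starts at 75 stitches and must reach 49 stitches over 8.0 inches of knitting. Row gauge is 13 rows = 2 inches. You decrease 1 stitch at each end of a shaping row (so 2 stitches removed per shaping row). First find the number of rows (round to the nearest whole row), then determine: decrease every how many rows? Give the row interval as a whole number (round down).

Rows = 8.0 × 6.5 = 52.0 → 52 rows.
Stitches to remove: 26 → 13 shaping rows (at 2 st each).
52 / 13 = 4.00 → every 4 rows.

Decrease every 4th row.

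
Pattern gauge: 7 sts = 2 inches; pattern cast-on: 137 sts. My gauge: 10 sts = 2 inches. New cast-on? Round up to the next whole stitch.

Cast on 196 stitches.

Scale factor = 10 / 7 = 1.429.
137 × 10 / 7 = 195.71 sts.
→ 196 sts.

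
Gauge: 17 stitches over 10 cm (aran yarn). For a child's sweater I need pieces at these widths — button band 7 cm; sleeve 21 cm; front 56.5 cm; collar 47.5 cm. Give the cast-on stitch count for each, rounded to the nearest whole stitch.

Rate = 17/10 = 1.7 sts per cm.
button band: 7 × 1.7 = 11.90 → 12.
sleeve: 21 × 1.7 = 35.70 → 36.
front: 56.5 × 1.7 = 96.05 → 96.
collar: 47.5 × 1.7 = 80.75 → 81.

button band 12; sleeve 36; front 96; collar 81.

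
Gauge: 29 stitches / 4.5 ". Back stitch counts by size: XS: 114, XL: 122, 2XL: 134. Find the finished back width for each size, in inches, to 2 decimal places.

29/4.5 = 6.444 sts per in.
XS: 114 / 6.444 = 17.690 → 17.69 in.
XL: 122 / 6.444 = 18.931 → 18.93 in.
2XL: 134 / 6.444 = 20.793 → 20.79 in.

XS 17.69 inches; XL 18.93 inches; 2XL 20.79 inches.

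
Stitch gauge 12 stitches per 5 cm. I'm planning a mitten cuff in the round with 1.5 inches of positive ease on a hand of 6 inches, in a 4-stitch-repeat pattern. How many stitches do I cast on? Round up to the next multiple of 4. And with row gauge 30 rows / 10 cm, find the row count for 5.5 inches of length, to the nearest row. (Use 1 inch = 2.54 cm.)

Finished = 6 + 1.5 = 7.5 inches.
7.5 inches × 2.54 = 19.05 cm.
12/5 = 2.4 sts per cm; 19.05 × 2.4 = 45.72 sts.
Next multiple of 4 → 48.
5.5 inches = 13.97 cm; × 3 = 41.91 → 42 rows.

Cast on 48 stitches; work 42 rows.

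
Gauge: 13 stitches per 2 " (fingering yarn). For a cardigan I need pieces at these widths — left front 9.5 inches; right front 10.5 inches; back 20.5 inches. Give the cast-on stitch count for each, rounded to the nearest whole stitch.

left front 62; right front 68; back 133.

Rate = 13/2 = 6.5 sts per in.
left front: 9.5 × 6.5 = 61.75 → 62.
right front: 10.5 × 6.5 = 68.25 → 68.
back: 20.5 × 6.5 = 133.25 → 133.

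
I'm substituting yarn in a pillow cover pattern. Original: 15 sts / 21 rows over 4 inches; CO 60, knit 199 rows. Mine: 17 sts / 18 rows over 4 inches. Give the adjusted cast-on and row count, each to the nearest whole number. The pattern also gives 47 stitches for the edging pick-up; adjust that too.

Cast on 68 stitches; work 171 rows; edging pick-up 53 stitches.

Stitches: 60 × 17/15 = 68.00 → 68.
Rows: 199 × 18/21 = 170.57 → 171.
edging pick-up: 47 × 17/15 = 53.27 → 53.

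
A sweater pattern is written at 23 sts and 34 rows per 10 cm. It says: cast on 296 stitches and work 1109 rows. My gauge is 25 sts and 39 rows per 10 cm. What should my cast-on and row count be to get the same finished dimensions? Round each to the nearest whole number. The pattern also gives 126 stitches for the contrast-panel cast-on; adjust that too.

Stitches: 296 × 25/23 = 321.74 → 322.
Rows: 1109 × 39/34 = 1272.09 → 1272.
contrast-panel cast-on: 126 × 25/23 = 136.96 → 137.

Cast on 322 stitches; work 1272 rows; contrast-panel cast-on 137 stitches.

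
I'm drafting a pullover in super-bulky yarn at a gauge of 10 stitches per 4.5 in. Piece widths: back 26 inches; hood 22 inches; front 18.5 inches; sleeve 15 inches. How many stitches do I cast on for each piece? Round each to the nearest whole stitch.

back 58; hood 49; front 41; sleeve 33.

Rate = 10/4.5 = 2.222 sts per in.
back: 26 × 2.222 = 57.78 → 58.
hood: 22 × 2.222 = 48.89 → 49.
front: 18.5 × 2.222 = 41.11 → 41.
sleeve: 15 × 2.222 = 33.33 → 33.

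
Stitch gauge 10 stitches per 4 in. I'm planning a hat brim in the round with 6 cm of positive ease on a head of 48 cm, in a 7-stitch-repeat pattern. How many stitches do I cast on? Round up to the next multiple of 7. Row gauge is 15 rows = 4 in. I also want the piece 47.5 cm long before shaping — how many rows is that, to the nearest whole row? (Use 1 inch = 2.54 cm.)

Cast on 56 stitches; work 70 rows.

Finished = 48 + 6 = 54 cm.
54 cm × 1/2.54 = 21.26 inches.
10/4 = 2.5 sts per in; 21.26 × 2.5 = 53.15 sts.
Next multiple of 7 → 56.
47.5 cm = 18.70 inches; × 3.75 = 70.13 → 70 rows.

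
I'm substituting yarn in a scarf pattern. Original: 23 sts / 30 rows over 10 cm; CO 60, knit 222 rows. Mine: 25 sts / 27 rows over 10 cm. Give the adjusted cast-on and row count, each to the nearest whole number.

Cast on 65 stitches; work 200 rows.

Stitches: 60 × 25/23 = 65.22 → 65.
Rows: 222 × 27/30 = 199.80 → 200.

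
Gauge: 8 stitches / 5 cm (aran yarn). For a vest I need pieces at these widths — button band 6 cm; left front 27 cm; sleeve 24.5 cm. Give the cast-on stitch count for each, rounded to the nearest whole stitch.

button band 10; left front 43; sleeve 39.

Rate = 8/5 = 1.6 sts per cm.
button band: 6 × 1.6 = 9.60 → 10.
left front: 27 × 1.6 = 43.20 → 43.
sleeve: 24.5 × 1.6 = 39.20 → 39.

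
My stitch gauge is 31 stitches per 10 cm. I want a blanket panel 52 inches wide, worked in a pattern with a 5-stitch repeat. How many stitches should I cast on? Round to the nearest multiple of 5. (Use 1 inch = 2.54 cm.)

CO 410 sts.

52 in = 52 × 2.54 = 132.08 cm.
31 / 10 = 3.1 sts/cm.
132.08 × 3.1 = 409.45 sts.
→ 410.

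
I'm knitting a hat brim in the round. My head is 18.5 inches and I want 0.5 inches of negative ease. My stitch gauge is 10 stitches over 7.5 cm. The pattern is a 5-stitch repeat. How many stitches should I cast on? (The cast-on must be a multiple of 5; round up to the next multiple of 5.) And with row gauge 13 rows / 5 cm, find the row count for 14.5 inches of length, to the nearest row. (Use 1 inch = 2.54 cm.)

Finished = 18.5 − 0.5 = 18 inches.
18 inches × 2.54 = 45.72 cm.
10/7.5 = 1.333 sts per cm; 45.72 × 1.333 = 60.96 sts.
Next multiple of 5 → 65.
14.5 inches = 36.83 cm; × 2.6 = 95.76 → 96 rows.

Cast on 65 stitches; work 96 rows.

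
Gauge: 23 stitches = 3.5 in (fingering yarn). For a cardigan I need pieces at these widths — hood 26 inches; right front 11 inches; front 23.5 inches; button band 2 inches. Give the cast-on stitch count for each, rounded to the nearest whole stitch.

Rate = 23/3.5 = 6.571 sts per in.
hood: 26 × 6.571 = 170.86 → 171.
right front: 11 × 6.571 = 72.29 → 72.
front: 23.5 × 6.571 = 154.43 → 154.
button band: 2 × 6.571 = 13.14 → 13.

hood 171; right front 72; front 154; button band 13.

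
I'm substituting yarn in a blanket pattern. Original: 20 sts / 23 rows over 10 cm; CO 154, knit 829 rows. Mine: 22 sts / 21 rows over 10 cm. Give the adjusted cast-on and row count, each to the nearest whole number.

Stitches: 154 × 22/20 = 169.40 → 169.
Rows: 829 × 21/23 = 756.91 → 757.

Cast on 169 stitches; work 757 rows.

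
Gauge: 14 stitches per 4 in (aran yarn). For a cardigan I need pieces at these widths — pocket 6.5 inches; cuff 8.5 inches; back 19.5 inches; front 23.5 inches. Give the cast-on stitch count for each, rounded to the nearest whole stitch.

Rate = 14/4 = 3.5 sts per in.
pocket: 6.5 × 3.5 = 22.75 → 23.
cuff: 8.5 × 3.5 = 29.75 → 30.
back: 19.5 × 3.5 = 68.25 → 68.
front: 23.5 × 3.5 = 82.25 → 82.

pocket 23; cuff 30; back 68; front 82.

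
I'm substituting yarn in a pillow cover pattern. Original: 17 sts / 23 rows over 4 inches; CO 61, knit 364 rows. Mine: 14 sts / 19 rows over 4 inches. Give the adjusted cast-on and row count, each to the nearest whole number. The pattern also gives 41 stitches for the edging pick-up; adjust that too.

Cast on 50 stitches; work 301 rows; edging pick-up 34 stitches.

Stitches: 61 × 14/17 = 50.24 → 50.
Rows: 364 × 19/23 = 300.70 → 301.
edging pick-up: 41 × 14/17 = 33.76 → 34.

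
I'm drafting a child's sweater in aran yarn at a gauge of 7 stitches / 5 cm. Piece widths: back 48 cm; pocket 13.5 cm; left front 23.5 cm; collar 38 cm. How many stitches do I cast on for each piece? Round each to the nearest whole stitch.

Rate = 7/5 = 1.4 sts per cm.
back: 48 × 1.4 = 67.20 → 67.
pocket: 13.5 × 1.4 = 18.90 → 19.
left front: 23.5 × 1.4 = 32.90 → 33.
collar: 38 × 1.4 = 53.20 → 53.

back 67; pocket 19; left front 33; collar 53.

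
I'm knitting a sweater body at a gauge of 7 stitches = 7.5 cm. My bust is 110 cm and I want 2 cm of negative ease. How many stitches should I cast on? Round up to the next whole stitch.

Finished = 110 − 2 = 108 cm.
7 / 7.5 = 0.933 sts per cm.
108.00 × 0.933 = 100.80 sts.
→ 101 sts.

CO 101 sts.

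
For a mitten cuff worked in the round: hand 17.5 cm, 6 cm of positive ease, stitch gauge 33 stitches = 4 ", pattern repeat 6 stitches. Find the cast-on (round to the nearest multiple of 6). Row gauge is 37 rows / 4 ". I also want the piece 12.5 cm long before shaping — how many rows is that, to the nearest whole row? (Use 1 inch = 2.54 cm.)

Cast on 78 stitches; work 46 rows.

Finished = 17.5 + 6 = 23.5 cm.
23.5 cm × 1/2.54 = 9.25 inches.
33/4 = 8.25 sts per in; 9.25 × 8.25 = 76.33 sts.
Nearest multiple of 6 → 78.
12.5 cm = 4.92 inches; × 9.25 = 45.52 → 46 rows.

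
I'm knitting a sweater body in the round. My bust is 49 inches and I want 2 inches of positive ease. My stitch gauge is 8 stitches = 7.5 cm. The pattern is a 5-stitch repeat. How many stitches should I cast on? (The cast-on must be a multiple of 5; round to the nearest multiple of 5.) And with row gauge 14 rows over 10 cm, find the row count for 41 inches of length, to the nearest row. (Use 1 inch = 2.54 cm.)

Cast on 140 stitches; work 146 rows.

Finished = 49 + 2 = 51 inches.
51 inches × 2.54 = 129.54 cm.
8/7.5 = 1.067 sts per cm; 129.54 × 1.067 = 138.18 sts.
Nearest multiple of 5 → 140.
41 inches = 104.14 cm; × 1.4 = 145.80 → 146 rows.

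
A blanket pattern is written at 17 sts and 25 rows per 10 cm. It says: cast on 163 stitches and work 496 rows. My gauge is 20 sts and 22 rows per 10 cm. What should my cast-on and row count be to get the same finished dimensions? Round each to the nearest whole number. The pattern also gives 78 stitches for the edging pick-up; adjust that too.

Cast on 192 stitches; work 436 rows; edging pick-up 92 stitches.

Stitches: 163 × 20/17 = 191.76 → 192.
Rows: 496 × 22/25 = 436.48 → 436.
edging pick-up: 78 × 20/17 = 91.76 → 92.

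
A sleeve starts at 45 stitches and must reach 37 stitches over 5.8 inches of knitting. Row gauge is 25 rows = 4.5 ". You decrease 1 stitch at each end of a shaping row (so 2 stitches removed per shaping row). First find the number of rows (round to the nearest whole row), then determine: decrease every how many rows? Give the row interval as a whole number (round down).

Rows = 5.8 × 5.556 = 32.2 → 32 rows.
Stitches to remove: 8 → 4 shaping rows (at 2 st each).
32 / 4 = 8.00 → every 8 rows.

Decrease every 8th row.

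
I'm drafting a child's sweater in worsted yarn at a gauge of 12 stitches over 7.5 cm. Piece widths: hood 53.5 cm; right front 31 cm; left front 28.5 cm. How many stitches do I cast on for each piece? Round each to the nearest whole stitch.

hood 86; right front 50; left front 46.

Rate = 12/7.5 = 1.6 sts per cm.
hood: 53.5 × 1.6 = 85.60 → 86.
right front: 31 × 1.6 = 49.60 → 50.
left front: 28.5 × 1.6 = 45.60 → 46.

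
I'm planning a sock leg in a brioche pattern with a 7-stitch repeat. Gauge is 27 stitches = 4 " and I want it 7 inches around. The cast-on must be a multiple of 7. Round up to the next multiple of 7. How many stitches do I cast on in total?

Cast on 49 stitches.

27 / 4 = 6.75 sts per inch.
7 × 6.75 = 47.25 sts.
Next multiple of 7: 49.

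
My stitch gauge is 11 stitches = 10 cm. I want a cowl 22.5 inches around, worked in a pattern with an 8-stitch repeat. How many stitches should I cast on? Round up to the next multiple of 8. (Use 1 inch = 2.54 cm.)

22.5 in = 22.5 × 2.54 = 57.15 cm.
11 / 10 = 1.1 sts/cm.
57.15 × 1.1 = 62.87 sts.
→ 64.

CO 64 sts.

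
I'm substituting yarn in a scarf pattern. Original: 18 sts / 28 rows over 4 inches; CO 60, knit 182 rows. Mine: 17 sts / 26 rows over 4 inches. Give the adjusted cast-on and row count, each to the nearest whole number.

Cast on 57 stitches; work 169 rows.

Stitches: 60 × 17/18 = 56.67 → 57.
Rows: 182 × 26/28 = 169.00 → 169.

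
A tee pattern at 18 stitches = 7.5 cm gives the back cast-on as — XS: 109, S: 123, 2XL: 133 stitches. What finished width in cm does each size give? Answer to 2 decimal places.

18/7.5 = 2.4 sts per cm.
XS: 109 / 2.4 = 45.417 → 45.42 cm.
S: 123 / 2.4 = 51.250 → 51.25 cm.
2XL: 133 / 2.4 = 55.417 → 55.42 cm.

XS 45.42 cm; S 51.25 cm; 2XL 55.42 cm.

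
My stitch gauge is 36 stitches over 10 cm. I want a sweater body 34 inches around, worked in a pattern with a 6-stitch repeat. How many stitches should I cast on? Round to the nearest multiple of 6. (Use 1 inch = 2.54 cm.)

312 stitches.

34 in = 34 × 2.54 = 86.36 cm.
36 / 10 = 3.6 sts/cm.
86.36 × 3.6 = 310.90 sts.
→ 312.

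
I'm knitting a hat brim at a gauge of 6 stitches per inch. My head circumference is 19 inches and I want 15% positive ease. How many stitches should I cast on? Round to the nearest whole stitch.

Finished = 19 × 1.15 = 21.85 in.
6 / 1 = 6 sts per inch.
21.85 × 6 = 131.10 sts.
→ 131 sts.

CO 131 sts.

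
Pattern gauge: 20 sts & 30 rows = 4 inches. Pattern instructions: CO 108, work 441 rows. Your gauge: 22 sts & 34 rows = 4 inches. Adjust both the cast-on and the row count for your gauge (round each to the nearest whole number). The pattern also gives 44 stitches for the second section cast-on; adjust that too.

Stitches: 108 × 22/20 = 118.80 → 119.
Rows: 441 × 34/30 = 499.80 → 500.
second section cast-on: 44 × 22/20 = 48.40 → 48.

Cast on 119 stitches; work 500 rows; second section cast-on 48 stitches.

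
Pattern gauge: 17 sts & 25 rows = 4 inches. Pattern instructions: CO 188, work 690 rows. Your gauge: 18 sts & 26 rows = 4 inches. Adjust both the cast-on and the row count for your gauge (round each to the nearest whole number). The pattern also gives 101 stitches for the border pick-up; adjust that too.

Cast on 199 stitches; work 718 rows; border pick-up 107 stitches.

Stitches: 188 × 18/17 = 199.06 → 199.
Rows: 690 × 26/25 = 717.60 → 718.
border pick-up: 101 × 18/17 = 106.94 → 107.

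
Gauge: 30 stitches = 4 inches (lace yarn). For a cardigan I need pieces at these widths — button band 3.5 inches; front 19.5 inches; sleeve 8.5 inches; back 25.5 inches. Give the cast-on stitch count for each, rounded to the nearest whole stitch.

button band 26; front 146; sleeve 64; back 191.

Rate = 30/4 = 7.5 sts per in.
button band: 3.5 × 7.5 = 26.25 → 26.
front: 19.5 × 7.5 = 146.25 → 146.
sleeve: 8.5 × 7.5 = 63.75 → 64.
back: 25.5 × 7.5 = 191.25 → 191.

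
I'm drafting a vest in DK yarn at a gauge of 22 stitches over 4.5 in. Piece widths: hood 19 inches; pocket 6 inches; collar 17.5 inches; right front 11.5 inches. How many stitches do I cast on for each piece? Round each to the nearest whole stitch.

hood 93; pocket 29; collar 86; right front 56.

Rate = 22/4.5 = 4.889 sts per in.
hood: 19 × 4.889 = 92.89 → 93.
pocket: 6 × 4.889 = 29.33 → 29.
collar: 17.5 × 4.889 = 85.56 → 86.
right front: 11.5 × 4.889 = 56.22 → 56.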